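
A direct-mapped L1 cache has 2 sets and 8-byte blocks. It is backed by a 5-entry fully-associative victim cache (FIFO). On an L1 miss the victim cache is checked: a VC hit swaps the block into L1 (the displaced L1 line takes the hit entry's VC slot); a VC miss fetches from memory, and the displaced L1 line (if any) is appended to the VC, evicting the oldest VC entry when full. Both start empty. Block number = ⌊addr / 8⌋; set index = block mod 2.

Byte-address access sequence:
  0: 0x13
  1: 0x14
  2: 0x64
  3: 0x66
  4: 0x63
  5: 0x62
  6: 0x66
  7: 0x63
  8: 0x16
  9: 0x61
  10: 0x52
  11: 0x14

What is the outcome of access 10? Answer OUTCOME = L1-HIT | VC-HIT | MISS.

OUTCOME = MISS

#0 0x13→b2/s0 MISS; vc=[]
#1 0x14→b2/s0 L1-HIT; vc=[]
#2 0x64→b12/s0 MISS; vc=[2]
#3 0x66→b12/s0 L1-HIT; vc=[2]
#4 0x63→b12/s0 L1-HIT; vc=[2]
#5 0x62→b12/s0 L1-HIT; vc=[2]
#6 0x66→b12/s0 L1-HIT; vc=[2]
#7 0x63→b12/s0 L1-HIT; vc=[2]
#8 0x16→b2/s0 VC-HIT; vc=[12]
#9 0x61→b12/s0 VC-HIT; vc=[2]
#10 0x52→b10/s0 MISS; vc=[2,12]
#11 0x14→b2/s0 VC-HIT; vc=[10,12]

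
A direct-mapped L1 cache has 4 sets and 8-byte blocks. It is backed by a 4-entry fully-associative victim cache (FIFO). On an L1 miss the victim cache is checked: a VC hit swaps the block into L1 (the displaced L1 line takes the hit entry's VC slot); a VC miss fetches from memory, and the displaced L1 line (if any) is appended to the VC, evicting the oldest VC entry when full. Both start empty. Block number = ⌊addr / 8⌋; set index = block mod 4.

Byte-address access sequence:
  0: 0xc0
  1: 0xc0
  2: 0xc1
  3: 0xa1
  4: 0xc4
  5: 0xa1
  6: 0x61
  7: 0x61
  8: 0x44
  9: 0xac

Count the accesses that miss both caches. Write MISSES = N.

  [0] addr=0xc0 blk=24 s=0: MISS | VC []
  [1] addr=0xc0 blk=24 s=0: L1-HIT | VC []
  [2] addr=0xc1 blk=24 s=0: L1-HIT | VC []
  [3] addr=0xa1 blk=20 s=0: MISS | VC [24]
  [4] addr=0xc4 blk=24 s=0: VC-HIT | VC [20]
  [5] addr=0xa1 blk=20 s=0: VC-HIT | VC [24]
  [6] addr=0x61 blk=12 s=0: MISS | VC [24, 20]
  [7] addr=0x61 blk=12 s=0: L1-HIT | VC [24, 20]
  [8] addr=0x44 blk=8 s=0: MISS | VC [24, 20, 12]
  [9] addr=0xac blk=21 s=1: MISS | VC [24, 20, 12]

MISSES = 5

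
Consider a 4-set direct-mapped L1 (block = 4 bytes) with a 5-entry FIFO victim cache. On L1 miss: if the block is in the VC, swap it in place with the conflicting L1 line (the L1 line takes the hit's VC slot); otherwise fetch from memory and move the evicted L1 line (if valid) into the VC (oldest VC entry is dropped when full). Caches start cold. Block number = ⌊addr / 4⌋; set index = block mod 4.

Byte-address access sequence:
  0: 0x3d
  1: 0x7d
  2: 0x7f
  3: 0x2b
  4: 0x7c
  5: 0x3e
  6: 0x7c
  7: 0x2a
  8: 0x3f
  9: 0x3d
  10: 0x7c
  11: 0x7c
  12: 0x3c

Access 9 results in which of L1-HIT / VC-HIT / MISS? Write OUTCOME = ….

OUTCOME = L1-HIT

  [0] addr=0x3d blk=15 s=3: MISS | VC []
  [1] addr=0x7d blk=31 s=3: MISS | VC [15]
  [2] addr=0x7f blk=31 s=3: L1-HIT | VC [15]
  [3] addr=0x2b blk=10 s=2: MISS | VC [15]
  [4] addr=0x7c blk=31 s=3: L1-HIT | VC [15]
  [5] addr=0x3e blk=15 s=3: VC-HIT | VC [31]
  [6] addr=0x7c blk=31 s=3: VC-HIT | VC [15]
  [7] addr=0x2a blk=10 s=2: L1-HIT | VC [15]
  [8] addr=0x3f blk=15 s=3: VC-HIT | VC [31]
  [9] addr=0x3d blk=15 s=3: L1-HIT | VC [31]
  [10] addr=0x7c blk=31 s=3: VC-HIT | VC [15]
  [11] addr=0x7c blk=31 s=3: L1-HIT | VC [15]
  [12] addr=0x3c blk=15 s=3: VC-HIT | VC [31]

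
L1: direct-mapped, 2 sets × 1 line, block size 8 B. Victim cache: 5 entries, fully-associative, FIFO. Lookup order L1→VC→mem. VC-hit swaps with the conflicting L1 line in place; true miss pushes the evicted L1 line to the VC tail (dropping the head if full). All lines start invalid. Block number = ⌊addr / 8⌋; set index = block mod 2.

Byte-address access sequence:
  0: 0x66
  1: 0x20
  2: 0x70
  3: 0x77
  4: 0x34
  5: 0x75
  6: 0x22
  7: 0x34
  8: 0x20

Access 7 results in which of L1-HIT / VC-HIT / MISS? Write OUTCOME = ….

OUTCOME = VC-HIT

  [0] addr=0x66 blk=12 s=0: MISS | VC []
  [1] addr=0x20 blk=4 s=0: MISS | VC [12]
  [2] addr=0x70 blk=14 s=0: MISS | VC [12, 4]
  [3] addr=0x77 blk=14 s=0: L1-HIT | VC [12, 4]
  [4] addr=0x34 blk=6 s=0: MISS | VC [12, 4, 14]
  [5] addr=0x75 blk=14 s=0: VC-HIT | VC [12, 4, 6]
  [6] addr=0x22 blk=4 s=0: VC-HIT | VC [12, 14, 6]
  [7] addr=0x34 blk=6 s=0: VC-HIT | VC [12, 14, 4]
  [8] addr=0x20 blk=4 s=0: VC-HIT | VC [12, 14, 6]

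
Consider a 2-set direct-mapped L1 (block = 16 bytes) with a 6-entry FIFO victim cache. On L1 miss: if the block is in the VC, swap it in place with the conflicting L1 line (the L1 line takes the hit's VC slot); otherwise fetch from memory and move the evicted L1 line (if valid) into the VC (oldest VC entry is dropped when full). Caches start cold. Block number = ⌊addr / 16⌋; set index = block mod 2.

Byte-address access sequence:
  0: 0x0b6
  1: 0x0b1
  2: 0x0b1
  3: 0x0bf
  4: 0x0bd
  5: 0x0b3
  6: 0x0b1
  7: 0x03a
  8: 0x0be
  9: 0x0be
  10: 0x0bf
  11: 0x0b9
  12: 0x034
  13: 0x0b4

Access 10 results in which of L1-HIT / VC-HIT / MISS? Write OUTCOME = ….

OUTCOME = L1-HIT

  [0] addr=0xb6 blk=11 s=1: MISS | VC []
  [1] addr=0xb1 blk=11 s=1: L1-HIT | VC []
  [2] addr=0xb1 blk=11 s=1: L1-HIT | VC []
  [3] addr=0xbf blk=11 s=1: L1-HIT | VC []
  [4] addr=0xbd blk=11 s=1: L1-HIT | VC []
  [5] addr=0xb3 blk=11 s=1: L1-HIT | VC []
  [6] addr=0xb1 blk=11 s=1: L1-HIT | VC []
  [7] addr=0x3a blk=3 s=1: MISS | VC [11]
  [8] addr=0xbe blk=11 s=1: VC-HIT | VC [3]
  [9] addr=0xbe blk=11 s=1: L1-HIT | VC [3]
  [10] addr=0xbf blk=11 s=1: L1-HIT | VC [3]
  [11] addr=0xb9 blk=11 s=1: L1-HIT | VC [3]
  [12] addr=0x34 blk=3 s=1: VC-HIT | VC [11]
  [13] addr=0xb4 blk=11 s=1: VC-HIT | VC [3]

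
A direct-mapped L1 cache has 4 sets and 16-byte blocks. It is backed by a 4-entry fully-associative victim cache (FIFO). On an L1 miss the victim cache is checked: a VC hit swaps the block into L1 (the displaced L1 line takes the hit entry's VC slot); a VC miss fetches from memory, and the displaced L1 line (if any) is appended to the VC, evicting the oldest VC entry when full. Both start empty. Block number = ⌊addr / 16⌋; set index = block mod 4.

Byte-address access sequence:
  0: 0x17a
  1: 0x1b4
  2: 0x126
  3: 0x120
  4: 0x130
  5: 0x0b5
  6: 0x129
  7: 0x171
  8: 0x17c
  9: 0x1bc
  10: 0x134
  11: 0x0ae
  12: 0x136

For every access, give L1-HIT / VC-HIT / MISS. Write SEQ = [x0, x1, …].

  [0] addr=0x17a blk=23 s=3: MISS | VC []
  [1] addr=0x1b4 blk=27 s=3: MISS | VC [23]
  [2] addr=0x126 blk=18 s=2: MISS | VC [23]
  [3] addr=0x120 blk=18 s=2: L1-HIT | VC [23]
  [4] addr=0x130 blk=19 s=3: MISS | VC [23, 27]
  [5] addr=0xb5 blk=11 s=3: MISS | VC [23, 27, 19]
  [6] addr=0x129 blk=18 s=2: L1-HIT | VC [23, 27, 19]
  [7] addr=0x171 blk=23 s=3: VC-HIT | VC [11, 27, 19]
  [8] addr=0x17c blk=23 s=3: L1-HIT | VC [11, 27, 19]
  [9] addr=0x1bc blk=27 s=3: VC-HIT | VC [11, 23, 19]
  [10] addr=0x134 blk=19 s=3: VC-HIT | VC [11, 23, 27]
  [11] addr=0xae blk=10 s=2: MISS | VC [11, 23, 27, 18]
  [12] addr=0x136 blk=19 s=3: L1-HIT | VC [11, 23, 27, 18]

SEQ = [MISS, MISS, MISS, L1-HIT, MISS, MISS, L1-HIT, VC-HIT, L1-HIT, VC-HIT, VC-HIT, MISS, L1-HIT]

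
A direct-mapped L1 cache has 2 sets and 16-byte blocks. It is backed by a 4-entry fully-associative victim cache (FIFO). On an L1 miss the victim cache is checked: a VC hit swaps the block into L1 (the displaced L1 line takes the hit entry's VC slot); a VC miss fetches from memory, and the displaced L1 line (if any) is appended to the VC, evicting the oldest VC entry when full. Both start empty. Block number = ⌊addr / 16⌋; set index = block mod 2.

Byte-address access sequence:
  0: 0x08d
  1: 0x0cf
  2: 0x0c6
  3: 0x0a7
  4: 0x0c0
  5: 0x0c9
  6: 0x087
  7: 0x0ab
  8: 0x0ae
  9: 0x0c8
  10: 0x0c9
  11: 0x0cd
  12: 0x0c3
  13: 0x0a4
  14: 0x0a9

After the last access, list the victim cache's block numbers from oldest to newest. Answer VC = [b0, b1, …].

VC = [12, 8]

#0 0x8d→b8/s0 MISS; vc=[]
#1 0xcf→b12/s0 MISS; vc=[8]
#2 0xc6→b12/s0 L1-HIT; vc=[8]
#3 0xa7→b10/s0 MISS; vc=[8,12]
#4 0xc0→b12/s0 VC-HIT; vc=[8,10]
#5 0xc9→b12/s0 L1-HIT; vc=[8,10]
#6 0x87→b8/s0 VC-HIT; vc=[12,10]
#7 0xab→b10/s0 VC-HIT; vc=[12,8]
#8 0xae→b10/s0 L1-HIT; vc=[12,8]
#9 0xc8→b12/s0 VC-HIT; vc=[10,8]
#10 0xc9→b12/s0 L1-HIT; vc=[10,8]
#11 0xcd→b12/s0 L1-HIT; vc=[10,8]
#12 0xc3→b12/s0 L1-HIT; vc=[10,8]
#13 0xa4→b10/s0 VC-HIT; vc=[12,8]
#14 0xa9→b10/s0 L1-HIT; vc=[12,8]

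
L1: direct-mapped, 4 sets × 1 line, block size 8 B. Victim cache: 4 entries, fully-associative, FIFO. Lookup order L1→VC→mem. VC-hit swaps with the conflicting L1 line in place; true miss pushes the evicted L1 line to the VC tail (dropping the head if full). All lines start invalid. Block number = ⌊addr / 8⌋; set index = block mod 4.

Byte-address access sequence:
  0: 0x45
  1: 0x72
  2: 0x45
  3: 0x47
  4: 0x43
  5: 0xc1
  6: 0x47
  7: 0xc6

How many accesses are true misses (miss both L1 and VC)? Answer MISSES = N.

  [0] addr=0x45 blk=8 s=0: MISS | VC []
  [1] addr=0x72 blk=14 s=2: MISS | VC []
  [2] addr=0x45 blk=8 s=0: L1-HIT | VC []
  [3] addr=0x47 blk=8 s=0: L1-HIT | VC []
  [4] addr=0x43 blk=8 s=0: L1-HIT | VC []
  [5] addr=0xc1 blk=24 s=0: MISS | VC [8]
  [6] addr=0x47 blk=8 s=0: VC-HIT | VC [24]
  [7] addr=0xc6 blk=24 s=0: VC-HIT | VC [8]

MISSES = 3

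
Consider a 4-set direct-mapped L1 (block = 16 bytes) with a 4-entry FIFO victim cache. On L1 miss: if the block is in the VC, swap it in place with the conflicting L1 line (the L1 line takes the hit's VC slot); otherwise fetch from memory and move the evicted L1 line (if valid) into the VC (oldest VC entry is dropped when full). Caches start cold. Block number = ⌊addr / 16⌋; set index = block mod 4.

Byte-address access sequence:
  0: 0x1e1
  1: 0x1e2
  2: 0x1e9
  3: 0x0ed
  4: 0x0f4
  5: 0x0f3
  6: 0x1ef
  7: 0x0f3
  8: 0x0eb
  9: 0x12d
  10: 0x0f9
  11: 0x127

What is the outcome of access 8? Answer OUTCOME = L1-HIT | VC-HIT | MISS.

  [0] addr=0x1e1 blk=30 s=2: MISS | VC []
  [1] addr=0x1e2 blk=30 s=2: L1-HIT | VC []
  [2] addr=0x1e9 blk=30 s=2: L1-HIT | VC []
  [3] addr=0xed blk=14 s=2: MISS | VC [30]
  [4] addr=0xf4 blk=15 s=3: MISS | VC [30]
  [5] addr=0xf3 blk=15 s=3: L1-HIT | VC [30]
  [6] addr=0x1ef blk=30 s=2: VC-HIT | VC [14]
  [7] addr=0xf3 blk=15 s=3: L1-HIT | VC [14]
  [8] addr=0xeb blk=14 s=2: VC-HIT | VC [30]
  [9] addr=0x12d blk=18 s=2: MISS | VC [30, 14]
  [10] addr=0xf9 blk=15 s=3: L1-HIT | VC [30, 14]
  [11] addr=0x127 blk=18 s=2: L1-HIT | VC [30, 14]

OUTCOME = VC-HIT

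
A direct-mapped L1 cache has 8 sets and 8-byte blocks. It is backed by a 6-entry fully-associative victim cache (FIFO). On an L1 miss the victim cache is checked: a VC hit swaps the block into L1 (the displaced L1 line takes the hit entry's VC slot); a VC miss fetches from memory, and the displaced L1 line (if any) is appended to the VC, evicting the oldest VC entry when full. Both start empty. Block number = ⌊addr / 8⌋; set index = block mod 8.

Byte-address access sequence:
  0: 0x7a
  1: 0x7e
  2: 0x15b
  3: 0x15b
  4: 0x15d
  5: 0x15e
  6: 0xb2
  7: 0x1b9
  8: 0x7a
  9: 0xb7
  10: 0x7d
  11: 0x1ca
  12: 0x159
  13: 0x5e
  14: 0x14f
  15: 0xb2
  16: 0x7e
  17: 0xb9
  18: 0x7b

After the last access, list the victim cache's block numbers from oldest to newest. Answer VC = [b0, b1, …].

VC = [55, 43, 57, 23]

0: 0x7a (blk 15, set 7) → MISS  vc=[]
1: 0x7e (blk 15, set 7) → L1-HIT  vc=[]
2: 0x15b (blk 43, set 3) → MISS  vc=[]
3: 0x15b (blk 43, set 3) → L1-HIT  vc=[]
4: 0x15d (blk 43, set 3) → L1-HIT  vc=[]
5: 0x15e (blk 43, set 3) → L1-HIT  vc=[]
6: 0xb2 (blk 22, set 6) → MISS  vc=[]
7: 0x1b9 (blk 55, set 7) → MISS  vc=[15]
8: 0x7a (blk 15, set 7) → VC-HIT  vc=[55]
9: 0xb7 (blk 22, set 6) → L1-HIT  vc=[55]
10: 0x7d (blk 15, set 7) → L1-HIT  vc=[55]
11: 0x1ca (blk 57, set 1) → MISS  vc=[55]
12: 0x159 (blk 43, set 3) → L1-HIT  vc=[55]
13: 0x5e (blk 11, set 3) → MISS  vc=[55, 43]
14: 0x14f (blk 41, set 1) → MISS  vc=[55, 43, 57]
15: 0xb2 (blk 22, set 6) → L1-HIT  vc=[55, 43, 57]
16: 0x7e (blk 15, set 7) → L1-HIT  vc=[55, 43, 57]
17: 0xb9 (blk 23, set 7) → MISS  vc=[55, 43, 57, 15]
18: 0x7b (blk 15, set 7) → VC-HIT  vc=[55, 43, 57, 23]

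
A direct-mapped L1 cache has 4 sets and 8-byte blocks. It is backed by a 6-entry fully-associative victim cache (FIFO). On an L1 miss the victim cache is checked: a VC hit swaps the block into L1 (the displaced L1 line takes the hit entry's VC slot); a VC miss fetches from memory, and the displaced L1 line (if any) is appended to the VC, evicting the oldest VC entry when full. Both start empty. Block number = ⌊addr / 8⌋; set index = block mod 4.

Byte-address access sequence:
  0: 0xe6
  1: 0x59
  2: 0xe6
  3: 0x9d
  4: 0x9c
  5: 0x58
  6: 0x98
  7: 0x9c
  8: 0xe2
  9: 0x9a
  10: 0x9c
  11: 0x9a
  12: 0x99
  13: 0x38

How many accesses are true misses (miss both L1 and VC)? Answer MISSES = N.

  [0] addr=0xe6 blk=28 s=0: MISS | VC []
  [1] addr=0x59 blk=11 s=3: MISS | VC []
  [2] addr=0xe6 blk=28 s=0: L1-HIT | VC []
  [3] addr=0x9d blk=19 s=3: MISS | VC [11]
  [4] addr=0x9c blk=19 s=3: L1-HIT | VC [11]
  [5] addr=0x58 blk=11 s=3: VC-HIT | VC [19]
  [6] addr=0x98 blk=19 s=3: VC-HIT | VC [11]
  [7] addr=0x9c blk=19 s=3: L1-HIT | VC [11]
  [8] addr=0xe2 blk=28 s=0: L1-HIT | VC [11]
  [9] addr=0x9a blk=19 s=3: L1-HIT | VC [11]
  [10] addr=0x9c blk=19 s=3: L1-HIT | VC [11]
  [11] addr=0x9a blk=19 s=3: L1-HIT | VC [11]
  [12] addr=0x99 blk=19 s=3: L1-HIT | VC [11]
  [13] addr=0x38 blk=7 s=3: MISS | VC [11, 19]

MISSES = 4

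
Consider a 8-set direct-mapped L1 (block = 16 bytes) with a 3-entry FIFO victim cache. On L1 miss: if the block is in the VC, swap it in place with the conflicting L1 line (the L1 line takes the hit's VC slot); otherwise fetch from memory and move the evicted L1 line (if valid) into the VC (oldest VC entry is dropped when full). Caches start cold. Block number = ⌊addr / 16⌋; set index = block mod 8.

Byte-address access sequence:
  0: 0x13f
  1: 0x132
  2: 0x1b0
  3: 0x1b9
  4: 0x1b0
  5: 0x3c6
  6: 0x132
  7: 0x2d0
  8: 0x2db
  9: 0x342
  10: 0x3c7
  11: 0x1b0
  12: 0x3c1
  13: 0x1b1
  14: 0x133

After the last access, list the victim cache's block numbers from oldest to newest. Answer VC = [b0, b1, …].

  [0] addr=0x13f blk=19 s=3: MISS | VC []
  [1] addr=0x132 blk=19 s=3: L1-HIT | VC []
  [2] addr=0x1b0 blk=27 s=3: MISS | VC [19]
  [3] addr=0x1b9 blk=27 s=3: L1-HIT | VC [19]
  [4] addr=0x1b0 blk=27 s=3: L1-HIT | VC [19]
  [5] addr=0x3c6 blk=60 s=4: MISS | VC [19]
  [6] addr=0x132 blk=19 s=3: VC-HIT | VC [27]
  [7] addr=0x2d0 blk=45 s=5: MISS | VC [27]
  [8] addr=0x2db blk=45 s=5: L1-HIT | VC [27]
  [9] addr=0x342 blk=52 s=4: MISS | VC [27, 60]
  [10] addr=0x3c7 blk=60 s=4: VC-HIT | VC [27, 52]
  [11] addr=0x1b0 blk=27 s=3: VC-HIT | VC [19, 52]
  [12] addr=0x3c1 blk=60 s=4: L1-HIT | VC [19, 52]
  [13] addr=0x1b1 blk=27 s=3: L1-HIT | VC [19, 52]
  [14] addr=0x133 blk=19 s=3: VC-HIT | VC [27, 52]

VC = [27, 52]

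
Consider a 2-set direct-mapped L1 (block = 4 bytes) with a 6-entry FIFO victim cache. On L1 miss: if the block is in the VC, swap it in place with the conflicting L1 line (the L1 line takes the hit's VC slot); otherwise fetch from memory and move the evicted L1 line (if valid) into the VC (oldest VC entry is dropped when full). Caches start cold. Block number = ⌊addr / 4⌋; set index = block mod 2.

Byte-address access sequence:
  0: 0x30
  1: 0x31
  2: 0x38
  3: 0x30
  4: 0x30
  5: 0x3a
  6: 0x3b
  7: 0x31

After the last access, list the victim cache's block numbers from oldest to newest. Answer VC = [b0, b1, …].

VC = [14]

  [0] addr=0x30 blk=12 s=0: MISS | VC []
  [1] addr=0x31 blk=12 s=0: L1-HIT | VC []
  [2] addr=0x38 blk=14 s=0: MISS | VC [12]
  [3] addr=0x30 blk=12 s=0: VC-HIT | VC [14]
  [4] addr=0x30 blk=12 s=0: L1-HIT | VC [14]
  [5] addr=0x3a blk=14 s=0: VC-HIT | VC [12]
  [6] addr=0x3b blk=14 s=0: L1-HIT | VC [12]
  [7] addr=0x31 blk=12 s=0: VC-HIT | VC [14]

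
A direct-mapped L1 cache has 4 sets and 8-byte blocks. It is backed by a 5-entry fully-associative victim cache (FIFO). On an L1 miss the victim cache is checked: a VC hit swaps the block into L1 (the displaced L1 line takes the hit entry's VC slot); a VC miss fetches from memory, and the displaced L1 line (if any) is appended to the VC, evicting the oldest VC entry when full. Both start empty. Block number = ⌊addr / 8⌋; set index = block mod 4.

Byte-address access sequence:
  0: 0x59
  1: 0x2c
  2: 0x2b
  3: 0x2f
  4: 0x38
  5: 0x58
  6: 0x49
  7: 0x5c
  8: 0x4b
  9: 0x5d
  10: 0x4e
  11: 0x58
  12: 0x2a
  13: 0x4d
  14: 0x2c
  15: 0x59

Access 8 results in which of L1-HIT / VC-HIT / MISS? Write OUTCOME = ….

OUTCOME = L1-HIT

0: 0x59 (blk 11, set 3) → MISS  vc=[]
1: 0x2c (blk 5, set 1) → MISS  vc=[]
2: 0x2b (blk 5, set 1) → L1-HIT  vc=[]
3: 0x2f (blk 5, set 1) → L1-HIT  vc=[]
4: 0x38 (blk 7, set 3) → MISS  vc=[11]
5: 0x58 (blk 11, set 3) → VC-HIT  vc=[7]
6: 0x49 (blk 9, set 1) → MISS  vc=[7, 5]
7: 0x5c (blk 11, set 3) → L1-HIT  vc=[7, 5]
8: 0x4b (blk 9, set 1) → L1-HIT  vc=[7, 5]
9: 0x5d (blk 11, set 3) → L1-HIT  vc=[7, 5]
10: 0x4e (blk 9, set 1) → L1-HIT  vc=[7, 5]
11: 0x58 (blk 11, set 3) → L1-HIT  vc=[7, 5]
12: 0x2a (blk 5, set 1) → VC-HIT  vc=[7, 9]
13: 0x4d (blk 9, set 1) → VC-HIT  vc=[7, 5]
14: 0x2c (blk 5, set 1) → VC-HIT  vc=[7, 9]
15: 0x59 (blk 11, set 3) → L1-HIT  vc=[7, 9]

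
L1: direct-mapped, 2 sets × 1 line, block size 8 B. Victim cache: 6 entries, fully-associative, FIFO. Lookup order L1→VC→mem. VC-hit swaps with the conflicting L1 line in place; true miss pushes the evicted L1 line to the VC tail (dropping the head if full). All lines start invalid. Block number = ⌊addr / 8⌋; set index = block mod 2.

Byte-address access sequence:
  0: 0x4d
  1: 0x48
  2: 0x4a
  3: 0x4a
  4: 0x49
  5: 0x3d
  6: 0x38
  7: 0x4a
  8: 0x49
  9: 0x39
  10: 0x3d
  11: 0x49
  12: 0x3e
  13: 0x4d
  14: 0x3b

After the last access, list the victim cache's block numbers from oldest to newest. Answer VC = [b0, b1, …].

#0 0x4d→b9/s1 MISS; vc=[]
#1 0x48→b9/s1 L1-HIT; vc=[]
#2 0x4a→b9/s1 L1-HIT; vc=[]
#3 0x4a→b9/s1 L1-HIT; vc=[]
#4 0x49→b9/s1 L1-HIT; vc=[]
#5 0x3d→b7/s1 MISS; vc=[9]
#6 0x38→b7/s1 L1-HIT; vc=[9]
#7 0x4a→b9/s1 VC-HIT; vc=[7]
#8 0x49→b9/s1 L1-HIT; vc=[7]
#9 0x39→b7/s1 VC-HIT; vc=[9]
#10 0x3d→b7/s1 L1-HIT; vc=[9]
#11 0x49→b9/s1 VC-HIT; vc=[7]
#12 0x3e→b7/s1 VC-HIT; vc=[9]
#13 0x4d→b9/s1 VC-HIT; vc=[7]
#14 0x3b→b7/s1 VC-HIT; vc=[9]

VC = [9]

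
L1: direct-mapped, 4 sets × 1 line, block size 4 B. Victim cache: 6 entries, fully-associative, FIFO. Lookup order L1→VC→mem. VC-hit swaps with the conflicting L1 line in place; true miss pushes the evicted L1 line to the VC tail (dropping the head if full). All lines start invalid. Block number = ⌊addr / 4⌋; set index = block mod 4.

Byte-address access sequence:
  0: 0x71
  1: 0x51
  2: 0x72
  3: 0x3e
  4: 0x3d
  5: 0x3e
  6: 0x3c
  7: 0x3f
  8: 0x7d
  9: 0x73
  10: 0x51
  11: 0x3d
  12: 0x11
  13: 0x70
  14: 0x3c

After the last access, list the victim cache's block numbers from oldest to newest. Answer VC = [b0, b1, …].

VC = [4, 31, 20]

#0 0x71→b28/s0 MISS; vc=[]
#1 0x51→b20/s0 MISS; vc=[28]
#2 0x72→b28/s0 VC-HIT; vc=[20]
#3 0x3e→b15/s3 MISS; vc=[20]
#4 0x3d→b15/s3 L1-HIT; vc=[20]
#5 0x3e→b15/s3 L1-HIT; vc=[20]
#6 0x3c→b15/s3 L1-HIT; vc=[20]
#7 0x3f→b15/s3 L1-HIT; vc=[20]
#8 0x7d→b31/s3 MISS; vc=[20,15]
#9 0x73→b28/s0 L1-HIT; vc=[20,15]
#10 0x51→b20/s0 VC-HIT; vc=[28,15]
#11 0x3d→b15/s3 VC-HIT; vc=[28,31]
#12 0x11→b4/s0 MISS; vc=[28,31,20]
#13 0x70→b28/s0 VC-HIT; vc=[4,31,20]
#14 0x3c→b15/s3 L1-HIT; vc=[4,31,20]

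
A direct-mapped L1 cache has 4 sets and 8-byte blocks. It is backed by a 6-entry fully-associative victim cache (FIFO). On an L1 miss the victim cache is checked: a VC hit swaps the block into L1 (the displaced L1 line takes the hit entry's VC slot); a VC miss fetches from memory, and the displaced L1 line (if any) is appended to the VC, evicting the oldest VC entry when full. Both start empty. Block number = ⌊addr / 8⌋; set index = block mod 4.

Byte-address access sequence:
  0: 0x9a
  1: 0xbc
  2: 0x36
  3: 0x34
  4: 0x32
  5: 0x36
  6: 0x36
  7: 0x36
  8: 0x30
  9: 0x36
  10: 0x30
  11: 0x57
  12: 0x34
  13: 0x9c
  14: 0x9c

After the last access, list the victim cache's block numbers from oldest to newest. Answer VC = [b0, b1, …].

VC = [23, 10]

#0 0x9a→b19/s3 MISS; vc=[]
#1 0xbc→b23/s3 MISS; vc=[19]
#2 0x36→b6/s2 MISS; vc=[19]
#3 0x34→b6/s2 L1-HIT; vc=[19]
#4 0x32→b6/s2 L1-HIT; vc=[19]
#5 0x36→b6/s2 L1-HIT; vc=[19]
#6 0x36→b6/s2 L1-HIT; vc=[19]
#7 0x36→b6/s2 L1-HIT; vc=[19]
#8 0x30→b6/s2 L1-HIT; vc=[19]
#9 0x36→b6/s2 L1-HIT; vc=[19]
#10 0x30→b6/s2 L1-HIT; vc=[19]
#11 0x57→b10/s2 MISS; vc=[19,6]
#12 0x34→b6/s2 VC-HIT; vc=[19,10]
#13 0x9c→b19/s3 VC-HIT; vc=[23,10]
#14 0x9c→b19/s3 L1-HIT; vc=[23,10]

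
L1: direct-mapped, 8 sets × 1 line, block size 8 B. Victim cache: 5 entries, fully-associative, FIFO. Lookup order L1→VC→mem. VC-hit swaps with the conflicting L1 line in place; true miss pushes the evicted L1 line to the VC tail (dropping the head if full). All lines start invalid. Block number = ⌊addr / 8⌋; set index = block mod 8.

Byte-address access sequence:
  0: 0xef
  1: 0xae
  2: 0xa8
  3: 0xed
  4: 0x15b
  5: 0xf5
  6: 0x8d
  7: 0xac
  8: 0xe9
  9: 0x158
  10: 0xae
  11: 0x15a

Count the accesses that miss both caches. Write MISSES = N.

  [0] addr=0xef blk=29 s=5: MISS | VC []
  [1] addr=0xae blk=21 s=5: MISS | VC [29]
  [2] addr=0xa8 blk=21 s=5: L1-HIT | VC [29]
  [3] addr=0xed blk=29 s=5: VC-HIT | VC [21]
  [4] addr=0x15b blk=43 s=3: MISS | VC [21]
  [5] addr=0xf5 blk=30 s=6: MISS | VC [21]
  [6] addr=0x8d blk=17 s=1: MISS | VC [21]
  [7] addr=0xac blk=21 s=5: VC-HIT | VC [29]
  [8] addr=0xe9 blk=29 s=5: VC-HIT | VC [21]
  [9] addr=0x158 blk=43 s=3: L1-HIT | VC [21]
  [10] addr=0xae blk=21 s=5: VC-HIT | VC [29]
  [11] addr=0x15a blk=43 s=3: L1-HIT | VC [29]

MISSES = 5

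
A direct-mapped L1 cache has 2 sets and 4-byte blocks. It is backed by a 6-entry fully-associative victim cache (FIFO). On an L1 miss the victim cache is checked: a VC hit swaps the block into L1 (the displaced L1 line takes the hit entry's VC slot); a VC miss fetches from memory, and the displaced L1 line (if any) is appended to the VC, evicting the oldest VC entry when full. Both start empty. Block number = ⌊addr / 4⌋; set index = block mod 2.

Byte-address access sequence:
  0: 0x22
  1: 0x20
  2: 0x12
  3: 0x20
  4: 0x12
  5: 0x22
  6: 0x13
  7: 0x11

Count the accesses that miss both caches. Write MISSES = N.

0: 0x22 (blk 8, set 0) → MISS  vc=[]
1: 0x20 (blk 8, set 0) → L1-HIT  vc=[]
2: 0x12 (blk 4, set 0) → MISS  vc=[8]
3: 0x20 (blk 8, set 0) → VC-HIT  vc=[4]
4: 0x12 (blk 4, set 0) → VC-HIT  vc=[8]
5: 0x22 (blk 8, set 0) → VC-HIT  vc=[4]
6: 0x13 (blk 4, set 0) → VC-HIT  vc=[8]
7: 0x11 (blk 4, set 0) → L1-HIT  vc=[8]

MISSES = 2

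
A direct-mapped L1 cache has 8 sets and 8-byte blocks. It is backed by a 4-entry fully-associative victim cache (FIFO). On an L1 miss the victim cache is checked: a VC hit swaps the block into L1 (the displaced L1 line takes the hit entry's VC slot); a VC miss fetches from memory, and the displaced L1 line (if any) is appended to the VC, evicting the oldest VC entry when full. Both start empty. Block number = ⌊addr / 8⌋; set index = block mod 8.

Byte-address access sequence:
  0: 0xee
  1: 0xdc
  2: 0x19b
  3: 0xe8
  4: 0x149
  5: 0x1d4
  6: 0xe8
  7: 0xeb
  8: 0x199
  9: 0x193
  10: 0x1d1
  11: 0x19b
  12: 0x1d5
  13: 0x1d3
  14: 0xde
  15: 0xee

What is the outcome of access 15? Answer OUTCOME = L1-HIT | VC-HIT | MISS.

OUTCOME = L1-HIT

#0 0xee→b29/s5 MISS; vc=[]
#1 0xdc→b27/s3 MISS; vc=[]
#2 0x19b→b51/s3 MISS; vc=[27]
#3 0xe8→b29/s5 L1-HIT; vc=[27]
#4 0x149→b41/s1 MISS; vc=[27]
#5 0x1d4→b58/s2 MISS; vc=[27]
#6 0xe8→b29/s5 L1-HIT; vc=[27]
#7 0xeb→b29/s5 L1-HIT; vc=[27]
#8 0x199→b51/s3 L1-HIT; vc=[27]
#9 0x193→b50/s2 MISS; vc=[27,58]
#10 0x1d1→b58/s2 VC-HIT; vc=[27,50]
#11 0x19b→b51/s3 L1-HIT; vc=[27,50]
#12 0x1d5→b58/s2 L1-HIT; vc=[27,50]
#13 0x1d3→b58/s2 L1-HIT; vc=[27,50]
#14 0xde→b27/s3 VC-HIT; vc=[51,50]
#15 0xee→b29/s5 L1-HIT; vc=[51,50]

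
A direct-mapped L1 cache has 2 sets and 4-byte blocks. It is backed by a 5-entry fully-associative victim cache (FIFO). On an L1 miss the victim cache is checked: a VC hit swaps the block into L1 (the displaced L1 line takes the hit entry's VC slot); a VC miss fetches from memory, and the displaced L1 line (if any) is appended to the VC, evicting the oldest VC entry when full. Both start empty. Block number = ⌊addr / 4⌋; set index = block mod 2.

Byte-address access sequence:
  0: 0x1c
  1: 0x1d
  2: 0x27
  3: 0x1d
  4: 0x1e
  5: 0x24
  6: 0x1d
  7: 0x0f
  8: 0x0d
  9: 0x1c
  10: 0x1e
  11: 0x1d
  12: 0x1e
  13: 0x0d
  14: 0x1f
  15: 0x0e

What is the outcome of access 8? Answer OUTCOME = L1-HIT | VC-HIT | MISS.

OUTCOME = L1-HIT

#0 0x1c→b7/s1 MISS; vc=[]
#1 0x1d→b7/s1 L1-HIT; vc=[]
#2 0x27→b9/s1 MISS; vc=[7]
#3 0x1d→b7/s1 VC-HIT; vc=[9]
#4 0x1e→b7/s1 L1-HIT; vc=[9]
#5 0x24→b9/s1 VC-HIT; vc=[7]
#6 0x1d→b7/s1 VC-HIT; vc=[9]
#7 0xf→b3/s1 MISS; vc=[9,7]
#8 0xd→b3/s1 L1-HIT; vc=[9,7]
#9 0x1c→b7/s1 VC-HIT; vc=[9,3]
#10 0x1e→b7/s1 L1-HIT; vc=[9,3]
#11 0x1d→b7/s1 L1-HIT; vc=[9,3]
#12 0x1e→b7/s1 L1-HIT; vc=[9,3]
#13 0xd→b3/s1 VC-HIT; vc=[9,7]
#14 0x1f→b7/s1 VC-HIT; vc=[9,3]
#15 0xe→b3/s1 VC-HIT; vc=[9,7]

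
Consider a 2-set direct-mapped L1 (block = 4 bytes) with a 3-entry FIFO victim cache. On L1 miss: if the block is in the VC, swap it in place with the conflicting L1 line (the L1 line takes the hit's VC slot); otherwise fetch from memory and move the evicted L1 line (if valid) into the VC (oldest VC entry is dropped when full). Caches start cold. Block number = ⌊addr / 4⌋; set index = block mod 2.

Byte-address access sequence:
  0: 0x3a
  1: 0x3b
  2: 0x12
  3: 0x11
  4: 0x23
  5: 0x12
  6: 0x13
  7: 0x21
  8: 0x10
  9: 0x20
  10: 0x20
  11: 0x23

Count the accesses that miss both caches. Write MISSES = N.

0: 0x3a (blk 14, set 0) → MISS  vc=[]
1: 0x3b (blk 14, set 0) → L1-HIT  vc=[]
2: 0x12 (blk 4, set 0) → MISS  vc=[14]
3: 0x11 (blk 4, set 0) → L1-HIT  vc=[14]
4: 0x23 (blk 8, set 0) → MISS  vc=[14, 4]
5: 0x12 (blk 4, set 0) → VC-HIT  vc=[14, 8]
6: 0x13 (blk 4, set 0) → L1-HIT  vc=[14, 8]
7: 0x21 (blk 8, set 0) → VC-HIT  vc=[14, 4]
8: 0x10 (blk 4, set 0) → VC-HIT  vc=[14, 8]
9: 0x20 (blk 8, set 0) → VC-HIT  vc=[14, 4]
10: 0x20 (blk 8, set 0) → L1-HIT  vc=[14, 4]
11: 0x23 (blk 8, set 0) → L1-HIT  vc=[14, 4]

MISSES = 3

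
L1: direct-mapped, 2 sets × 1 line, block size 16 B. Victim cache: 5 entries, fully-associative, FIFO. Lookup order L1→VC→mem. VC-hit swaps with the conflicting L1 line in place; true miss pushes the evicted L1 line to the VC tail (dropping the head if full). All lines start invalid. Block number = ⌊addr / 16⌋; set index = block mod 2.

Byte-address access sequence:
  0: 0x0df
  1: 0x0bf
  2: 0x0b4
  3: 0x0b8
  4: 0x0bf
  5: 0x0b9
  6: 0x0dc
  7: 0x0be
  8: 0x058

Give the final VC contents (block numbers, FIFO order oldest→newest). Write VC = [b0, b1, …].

0: 0xdf (blk 13, set 1) → MISS  vc=[]
1: 0xbf (blk 11, set 1) → MISS  vc=[13]
2: 0xb4 (blk 11, set 1) → L1-HIT  vc=[13]
3: 0xb8 (blk 11, set 1) → L1-HIT  vc=[13]
4: 0xbf (blk 11, set 1) → L1-HIT  vc=[13]
5: 0xb9 (blk 11, set 1) → L1-HIT  vc=[13]
6: 0xdc (blk 13, set 1) → VC-HIT  vc=[11]
7: 0xbe (blk 11, set 1) → VC-HIT  vc=[13]
8: 0x58 (blk 5, set 1) → MISS  vc=[13, 11]

VC = [13, 11]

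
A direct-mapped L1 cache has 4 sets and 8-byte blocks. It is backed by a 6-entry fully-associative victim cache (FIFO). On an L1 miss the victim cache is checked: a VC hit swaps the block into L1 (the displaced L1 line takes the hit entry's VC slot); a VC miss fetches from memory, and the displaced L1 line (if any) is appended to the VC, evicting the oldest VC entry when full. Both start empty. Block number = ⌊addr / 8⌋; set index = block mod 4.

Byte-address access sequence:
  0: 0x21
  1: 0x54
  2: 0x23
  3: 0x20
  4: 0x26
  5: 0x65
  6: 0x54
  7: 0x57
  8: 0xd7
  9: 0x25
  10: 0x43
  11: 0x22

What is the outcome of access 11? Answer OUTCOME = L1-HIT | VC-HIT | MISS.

  [0] addr=0x21 blk=4 s=0: MISS | VC []
  [1] addr=0x54 blk=10 s=2: MISS | VC []
  [2] addr=0x23 blk=4 s=0: L1-HIT | VC []
  [3] addr=0x20 blk=4 s=0: L1-HIT | VC []
  [4] addr=0x26 blk=4 s=0: L1-HIT | VC []
  [5] addr=0x65 blk=12 s=0: MISS | VC [4]
  [6] addr=0x54 blk=10 s=2: L1-HIT | VC [4]
  [7] addr=0x57 blk=10 s=2: L1-HIT | VC [4]
  [8] addr=0xd7 blk=26 s=2: MISS | VC [4, 10]
  [9] addr=0x25 blk=4 s=0: VC-HIT | VC [12, 10]
  [10] addr=0x43 blk=8 s=0: MISS | VC [12, 10, 4]
  [11] addr=0x22 blk=4 s=0: VC-HIT | VC [12, 10, 8]

OUTCOME = VC-HIT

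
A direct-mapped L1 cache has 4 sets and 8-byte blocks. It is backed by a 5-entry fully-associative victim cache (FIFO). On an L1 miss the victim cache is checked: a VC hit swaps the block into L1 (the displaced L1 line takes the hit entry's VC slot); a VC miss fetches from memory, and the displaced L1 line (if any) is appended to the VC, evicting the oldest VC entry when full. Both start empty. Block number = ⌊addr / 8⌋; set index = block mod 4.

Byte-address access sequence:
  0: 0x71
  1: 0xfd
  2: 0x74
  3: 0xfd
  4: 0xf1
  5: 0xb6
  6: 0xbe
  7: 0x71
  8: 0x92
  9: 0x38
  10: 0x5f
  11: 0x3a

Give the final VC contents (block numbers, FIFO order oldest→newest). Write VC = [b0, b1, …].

VC = [30, 31, 14, 23, 11]

0: 0x71 (blk 14, set 2) → MISS  vc=[]
1: 0xfd (blk 31, set 3) → MISS  vc=[]
2: 0x74 (blk 14, set 2) → L1-HIT  vc=[]
3: 0xfd (blk 31, set 3) → L1-HIT  vc=[]
4: 0xf1 (blk 30, set 2) → MISS  vc=[14]
5: 0xb6 (blk 22, set 2) → MISS  vc=[14, 30]
6: 0xbe (blk 23, set 3) → MISS  vc=[14, 30, 31]
7: 0x71 (blk 14, set 2) → VC-HIT  vc=[22, 30, 31]
8: 0x92 (blk 18, set 2) → MISS  vc=[22, 30, 31, 14]
9: 0x38 (blk 7, set 3) → MISS  vc=[22, 30, 31, 14, 23]
10: 0x5f (blk 11, set 3) → MISS  vc=[30, 31, 14, 23, 7]
11: 0x3a (blk 7, set 3) → VC-HIT  vc=[30, 31, 14, 23, 11]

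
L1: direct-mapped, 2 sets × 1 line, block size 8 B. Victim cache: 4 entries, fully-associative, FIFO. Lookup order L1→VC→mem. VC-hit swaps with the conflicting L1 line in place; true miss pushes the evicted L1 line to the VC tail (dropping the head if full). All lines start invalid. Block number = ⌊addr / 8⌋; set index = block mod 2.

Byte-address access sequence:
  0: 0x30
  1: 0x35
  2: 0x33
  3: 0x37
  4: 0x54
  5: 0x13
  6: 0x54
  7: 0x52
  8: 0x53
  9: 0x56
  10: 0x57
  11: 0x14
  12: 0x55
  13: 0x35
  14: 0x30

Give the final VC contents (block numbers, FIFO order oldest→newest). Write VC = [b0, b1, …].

0: 0x30 (blk 6, set 0) → MISS  vc=[]
1: 0x35 (blk 6, set 0) → L1-HIT  vc=[]
2: 0x33 (blk 6, set 0) → L1-HIT  vc=[]
3: 0x37 (blk 6, set 0) → L1-HIT  vc=[]
4: 0x54 (blk 10, set 0) → MISS  vc=[6]
5: 0x13 (blk 2, set 0) → MISS  vc=[6, 10]
6: 0x54 (blk 10, set 0) → VC-HIT  vc=[6, 2]
7: 0x52 (blk 10, set 0) → L1-HIT  vc=[6, 2]
8: 0x53 (blk 10, set 0) → L1-HIT  vc=[6, 2]
9: 0x56 (blk 10, set 0) → L1-HIT  vc=[6, 2]
10: 0x57 (blk 10, set 0) → L1-HIT  vc=[6, 2]
11: 0x14 (blk 2, set 0) → VC-HIT  vc=[6, 10]
12: 0x55 (blk 10, set 0) → VC-HIT  vc=[6, 2]
13: 0x35 (blk 6, set 0) → VC-HIT  vc=[10, 2]
14: 0x30 (blk 6, set 0) → L1-HIT  vc=[10, 2]

VC = [10, 2]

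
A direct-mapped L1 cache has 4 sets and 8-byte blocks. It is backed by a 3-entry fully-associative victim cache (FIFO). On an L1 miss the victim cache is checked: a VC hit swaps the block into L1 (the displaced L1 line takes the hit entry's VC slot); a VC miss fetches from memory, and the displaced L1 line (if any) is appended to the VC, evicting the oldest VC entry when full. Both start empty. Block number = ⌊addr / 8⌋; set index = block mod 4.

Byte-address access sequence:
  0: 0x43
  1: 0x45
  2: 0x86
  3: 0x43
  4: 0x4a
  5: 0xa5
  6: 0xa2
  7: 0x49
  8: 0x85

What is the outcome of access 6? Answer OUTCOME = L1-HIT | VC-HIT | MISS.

OUTCOME = L1-HIT

#0 0x43→b8/s0 MISS; vc=[]
#1 0x45→b8/s0 L1-HIT; vc=[]
#2 0x86→b16/s0 MISS; vc=[8]
#3 0x43→b8/s0 VC-HIT; vc=[16]
#4 0x4a→b9/s1 MISS; vc=[16]
#5 0xa5→b20/s0 MISS; vc=[16,8]
#6 0xa2→b20/s0 L1-HIT; vc=[16,8]
#7 0x49→b9/s1 L1-HIT; vc=[16,8]
#8 0x85→b16/s0 VC-HIT; vc=[20,8]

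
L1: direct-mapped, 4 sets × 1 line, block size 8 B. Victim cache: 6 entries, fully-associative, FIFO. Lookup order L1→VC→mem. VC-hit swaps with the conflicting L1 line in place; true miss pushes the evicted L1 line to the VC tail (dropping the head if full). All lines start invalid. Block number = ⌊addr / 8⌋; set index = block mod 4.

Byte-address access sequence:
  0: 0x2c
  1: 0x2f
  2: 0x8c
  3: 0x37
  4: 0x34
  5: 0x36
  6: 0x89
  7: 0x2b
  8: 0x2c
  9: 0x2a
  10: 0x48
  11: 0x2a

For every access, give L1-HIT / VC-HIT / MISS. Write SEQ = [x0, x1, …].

  [0] addr=0x2c blk=5 s=1: MISS | VC []
  [1] addr=0x2f blk=5 s=1: L1-HIT | VC []
  [2] addr=0x8c blk=17 s=1: MISS | VC [5]
  [3] addr=0x37 blk=6 s=2: MISS | VC [5]
  [4] addr=0x34 blk=6 s=2: L1-HIT | VC [5]
  [5] addr=0x36 blk=6 s=2: L1-HIT | VC [5]
  [6] addr=0x89 blk=17 s=1: L1-HIT | VC [5]
  [7] addr=0x2b blk=5 s=1: VC-HIT | VC [17]
  [8] addr=0x2c blk=5 s=1: L1-HIT | VC [17]
  [9] addr=0x2a blk=5 s=1: L1-HIT | VC [17]
  [10] addr=0x48 blk=9 s=1: MISS | VC [17, 5]
  [11] addr=0x2a blk=5 s=1: VC-HIT | VC [17, 9]

SEQ = [MISS, L1-HIT, MISS, MISS, L1-HIT, L1-HIT, L1-HIT, VC-HIT, L1-HIT, L1-HIT, MISS, VC-HIT]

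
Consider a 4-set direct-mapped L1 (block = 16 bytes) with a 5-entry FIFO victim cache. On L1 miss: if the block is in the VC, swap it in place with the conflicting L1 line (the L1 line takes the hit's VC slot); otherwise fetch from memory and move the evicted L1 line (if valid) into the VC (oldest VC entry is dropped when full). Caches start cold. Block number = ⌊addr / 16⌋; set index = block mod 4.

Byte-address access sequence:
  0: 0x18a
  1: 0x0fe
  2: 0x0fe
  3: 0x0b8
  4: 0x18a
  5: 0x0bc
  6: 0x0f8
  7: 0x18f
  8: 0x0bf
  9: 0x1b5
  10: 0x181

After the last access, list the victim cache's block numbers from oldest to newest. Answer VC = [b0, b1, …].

VC = [15, 11]

#0 0x18a→b24/s0 MISS; vc=[]
#1 0xfe→b15/s3 MISS; vc=[]
#2 0xfe→b15/s3 L1-HIT; vc=[]
#3 0xb8→b11/s3 MISS; vc=[15]
#4 0x18a→b24/s0 L1-HIT; vc=[15]
#5 0xbc→b11/s3 L1-HIT; vc=[15]
#6 0xf8→b15/s3 VC-HIT; vc=[11]
#7 0x18f→b24/s0 L1-HIT; vc=[11]
#8 0xbf→b11/s3 VC-HIT; vc=[15]
#9 0x1b5→b27/s3 MISS; vc=[15,11]
#10 0x181→b24/s0 L1-HIT; vc=[15,11]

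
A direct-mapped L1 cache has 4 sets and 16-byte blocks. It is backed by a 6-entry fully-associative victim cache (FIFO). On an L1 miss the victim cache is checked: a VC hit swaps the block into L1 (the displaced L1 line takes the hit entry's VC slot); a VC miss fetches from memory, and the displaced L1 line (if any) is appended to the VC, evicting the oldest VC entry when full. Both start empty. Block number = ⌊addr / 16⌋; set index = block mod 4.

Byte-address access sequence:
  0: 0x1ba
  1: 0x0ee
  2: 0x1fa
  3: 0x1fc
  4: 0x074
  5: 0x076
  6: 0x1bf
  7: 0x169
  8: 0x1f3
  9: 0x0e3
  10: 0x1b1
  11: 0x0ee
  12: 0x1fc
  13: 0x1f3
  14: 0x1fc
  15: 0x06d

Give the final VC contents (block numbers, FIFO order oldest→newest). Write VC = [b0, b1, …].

VC = [7, 27, 22, 14]

0: 0x1ba (blk 27, set 3) → MISS  vc=[]
1: 0xee (blk 14, set 2) → MISS  vc=[]
2: 0x1fa (blk 31, set 3) → MISS  vc=[27]
3: 0x1fc (blk 31, set 3) → L1-HIT  vc=[27]
4: 0x74 (blk 7, set 3) → MISS  vc=[27, 31]
5: 0x76 (blk 7, set 3) → L1-HIT  vc=[27, 31]
6: 0x1bf (blk 27, set 3) → VC-HIT  vc=[7, 31]
7: 0x169 (blk 22, set 2) → MISS  vc=[7, 31, 14]
8: 0x1f3 (blk 31, set 3) → VC-HIT  vc=[7, 27, 14]
9: 0xe3 (blk 14, set 2) → VC-HIT  vc=[7, 27, 22]
10: 0x1b1 (blk 27, set 3) → VC-HIT  vc=[7, 31, 22]
11: 0xee (blk 14, set 2) → L1-HIT  vc=[7, 31, 22]
12: 0x1fc (blk 31, set 3) → VC-HIT  vc=[7, 27, 22]
13: 0x1f3 (blk 31, set 3) → L1-HIT  vc=[7, 27, 22]
14: 0x1fc (blk 31, set 3) → L1-HIT  vc=[7, 27, 22]
15: 0x6d (blk 6, set 2) → MISS  vc=[7, 27, 22, 14]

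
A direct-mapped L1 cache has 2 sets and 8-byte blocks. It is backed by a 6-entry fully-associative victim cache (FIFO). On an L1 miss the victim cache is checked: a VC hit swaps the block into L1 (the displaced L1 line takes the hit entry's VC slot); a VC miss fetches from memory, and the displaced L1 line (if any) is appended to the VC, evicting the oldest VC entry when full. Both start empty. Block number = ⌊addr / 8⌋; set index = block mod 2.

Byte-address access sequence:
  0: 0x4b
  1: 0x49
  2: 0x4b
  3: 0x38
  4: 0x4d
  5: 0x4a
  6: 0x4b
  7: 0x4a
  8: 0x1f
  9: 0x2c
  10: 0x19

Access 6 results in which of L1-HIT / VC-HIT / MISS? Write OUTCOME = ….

OUTCOME = L1-HIT

  [0] addr=0x4b blk=9 s=1: MISS | VC []
  [1] addr=0x49 blk=9 s=1: L1-HIT | VC []
  [2] addr=0x4b blk=9 s=1: L1-HIT | VC []
  [3] addr=0x38 blk=7 s=1: MISS | VC [9]
  [4] addr=0x4d blk=9 s=1: VC-HIT | VC [7]
  [5] addr=0x4a blk=9 s=1: L1-HIT | VC [7]
  [6] addr=0x4b blk=9 s=1: L1-HIT | VC [7]
  [7] addr=0x4a blk=9 s=1: L1-HIT | VC [7]
  [8] addr=0x1f blk=3 s=1: MISS | VC [7, 9]
  [9] addr=0x2c blk=5 s=1: MISS | VC [7, 9, 3]
  [10] addr=0x19 blk=3 s=1: VC-HIT | VC [7, 9, 5]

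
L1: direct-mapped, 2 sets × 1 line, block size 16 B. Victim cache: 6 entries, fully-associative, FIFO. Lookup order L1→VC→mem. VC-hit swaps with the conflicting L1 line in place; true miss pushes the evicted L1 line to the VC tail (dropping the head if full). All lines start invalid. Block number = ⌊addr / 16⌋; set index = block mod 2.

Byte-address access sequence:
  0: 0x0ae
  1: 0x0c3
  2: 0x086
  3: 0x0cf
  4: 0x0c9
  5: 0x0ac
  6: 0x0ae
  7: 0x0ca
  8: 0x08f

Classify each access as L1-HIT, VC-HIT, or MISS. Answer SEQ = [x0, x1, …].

0: 0xae (blk 10, set 0) → MISS  vc=[]
1: 0xc3 (blk 12, set 0) → MISS  vc=[10]
2: 0x86 (blk 8, set 0) → MISS  vc=[10, 12]
3: 0xcf (blk 12, set 0) → VC-HIT  vc=[10, 8]
4: 0xc9 (blk 12, set 0) → L1-HIT  vc=[10, 8]
5: 0xac (blk 10, set 0) → VC-HIT  vc=[12, 8]
6: 0xae (blk 10, set 0) → L1-HIT  vc=[12, 8]
7: 0xca (blk 12, set 0) → VC-HIT  vc=[10, 8]
8: 0x8f (blk 8, set 0) → VC-HIT  vc=[10, 12]

SEQ = [MISS, MISS, MISS, VC-HIT, L1-HIT, VC-HIT, L1-HIT, VC-HIT, VC-HIT]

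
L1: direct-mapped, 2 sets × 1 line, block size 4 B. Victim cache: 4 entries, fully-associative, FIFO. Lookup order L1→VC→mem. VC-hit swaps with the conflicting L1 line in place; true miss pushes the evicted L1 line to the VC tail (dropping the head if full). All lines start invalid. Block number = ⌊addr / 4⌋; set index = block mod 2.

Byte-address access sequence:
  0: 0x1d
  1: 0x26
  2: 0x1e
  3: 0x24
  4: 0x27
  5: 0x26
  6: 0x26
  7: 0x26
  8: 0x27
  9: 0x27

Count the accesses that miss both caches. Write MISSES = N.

MISSES = 2

0: 0x1d (blk 7, set 1) → MISS  vc=[]
1: 0x26 (blk 9, set 1) → MISS  vc=[7]
2: 0x1e (blk 7, set 1) → VC-HIT  vc=[9]
3: 0x24 (blk 9, set 1) → VC-HIT  vc=[7]
4: 0x27 (blk 9, set 1) → L1-HIT  vc=[7]
5: 0x26 (blk 9, set 1) → L1-HIT  vc=[7]
6: 0x26 (blk 9, set 1) → L1-HIT  vc=[7]
7: 0x26 (blk 9, set 1) → L1-HIT  vc=[7]
8: 0x27 (blk 9, set 1) → L1-HIT  vc=[7]
9: 0x27 (blk 9, set 1) → L1-HIT  vc=[7]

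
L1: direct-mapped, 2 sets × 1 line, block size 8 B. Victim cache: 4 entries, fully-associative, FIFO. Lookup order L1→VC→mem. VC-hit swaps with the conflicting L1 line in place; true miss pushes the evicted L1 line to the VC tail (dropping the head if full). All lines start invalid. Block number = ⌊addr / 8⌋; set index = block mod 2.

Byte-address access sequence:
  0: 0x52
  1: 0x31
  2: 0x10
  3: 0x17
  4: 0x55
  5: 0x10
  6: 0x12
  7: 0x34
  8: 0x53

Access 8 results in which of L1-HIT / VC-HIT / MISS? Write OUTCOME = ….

#0 0x52→b10/s0 MISS; vc=[]
#1 0x31→b6/s0 MISS; vc=[10]
#2 0x10→b2/s0 MISS; vc=[10,6]
#3 0x17→b2/s0 L1-HIT; vc=[10,6]
#4 0x55→b10/s0 VC-HIT; vc=[2,6]
#5 0x10→b2/s0 VC-HIT; vc=[10,6]
#6 0x12→b2/s0 L1-HIT; vc=[10,6]
#7 0x34→b6/s0 VC-HIT; vc=[10,2]
#8 0x53→b10/s0 VC-HIT; vc=[6,2]

OUTCOME = VC-HIT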